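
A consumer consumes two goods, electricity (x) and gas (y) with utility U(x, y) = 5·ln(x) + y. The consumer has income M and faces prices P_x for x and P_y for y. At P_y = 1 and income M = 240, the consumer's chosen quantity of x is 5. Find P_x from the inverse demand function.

P_x = 1

Set MRS = P_x/P_y: (5/x)/1 = P_x/P_y.
So x*(P_x,P_y) = 5·P_y/P_x, independent of income; and y* = (M − 5·P_y)/P_y.
Set x* = 5 in the demand function and solve for P_x: P_x = 1.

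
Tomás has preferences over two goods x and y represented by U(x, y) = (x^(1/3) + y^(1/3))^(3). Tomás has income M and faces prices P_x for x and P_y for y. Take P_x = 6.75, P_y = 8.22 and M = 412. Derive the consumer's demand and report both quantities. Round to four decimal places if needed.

From the CES first-order condition, (y/x)^(2/3) = P_x/P_y.
Hence y/x = (P_x/P_y)^(1/(2/3)), i.e. raised to the 1.5 power.
Substitute y = (y/x)·x into the budget: x* = M/(P_x + P_y·(y/x)).
Numerically y/x = 0.744128, so x* = 412/(6.75 + 8.22·0.744128) = 32.0206 and y* = 0.744128·32.0206 = 23.8274.

x* = 32.0206, y* = 23.8274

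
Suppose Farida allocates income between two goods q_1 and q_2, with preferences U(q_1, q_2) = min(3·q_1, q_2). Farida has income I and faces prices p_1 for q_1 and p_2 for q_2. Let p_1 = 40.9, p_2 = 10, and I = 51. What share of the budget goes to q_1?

share on q_1 = 0.5769

With perfect complements, no substitution: consume in ratio q_1:q_2 = 1:3.
Budget: p_1·q_1 + p_2·3·q_1 = I, so (p_1 + 3·p_2)·q_1 = I.
Demand: q_1*(p_1,p_2,I) = I/(p_1 + 3·p_2), q_2* = 3·I/(p_1 + 3·p_2).
Here 40.9 + 3·10 = 70.9, giving q_1* = 0.7193 and q_2* = 2.158.
Expenditure on q_1: 40.9·0.7193 = 29.4203; share = 0.5769.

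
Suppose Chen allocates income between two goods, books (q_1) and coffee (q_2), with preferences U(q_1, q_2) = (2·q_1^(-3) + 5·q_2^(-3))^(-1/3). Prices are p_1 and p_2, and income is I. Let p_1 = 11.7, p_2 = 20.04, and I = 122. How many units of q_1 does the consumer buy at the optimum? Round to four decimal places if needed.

q_1* = 3.6173

MU_q_1 ∝ 2·q_1^(-4), MU_q_2 ∝ 5·q_2^(-4), so MRS = (2/5)·(q_2/q_1)^(4) = p_1/p_2.
Solve for the ratio: q_2/q_1 = [(5/2)·p_1/p_2]^(0.25).
Substitute q_2 = (q_2/q_1)·q_1 into the budget: q_1* = I/(p_1 + p_2·(q_2/q_1)).
Numerically q_2/q_1 = 1.09915, so q_1* = 122/(11.7 + 20.04·1.09915) = 3.6173.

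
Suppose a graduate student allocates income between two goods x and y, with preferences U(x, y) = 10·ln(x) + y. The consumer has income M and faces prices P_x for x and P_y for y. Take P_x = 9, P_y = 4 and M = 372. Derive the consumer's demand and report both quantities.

x* = 4.4444, y* = 83

Set MRS = P_x/P_y: (10/x)/1 = P_x/P_y.
So x*(P_x,P_y) = 10·P_y/P_x, independent of income; and y* = (M − 10·P_y)/P_y.
At the given prices: x* = 10·4/9 = 4.4444, and y* = 83.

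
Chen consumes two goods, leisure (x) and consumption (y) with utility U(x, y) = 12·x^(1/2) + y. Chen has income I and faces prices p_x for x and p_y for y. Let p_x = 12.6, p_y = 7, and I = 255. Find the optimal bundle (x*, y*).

Utility is quasi-linear in y; the FOC for x is 6/√x = p_x/p_y.
Solve: √x = 6·p_y/p_x, so x*(p_x,p_y) = (6·p_y/p_x)², and y* = (I − p_x·x*)/p_y.
Plugging in: x* = (6·7/12.6)² = 11.1111, y* = 16.4286.

x* = 11.1111, y* = 16.4286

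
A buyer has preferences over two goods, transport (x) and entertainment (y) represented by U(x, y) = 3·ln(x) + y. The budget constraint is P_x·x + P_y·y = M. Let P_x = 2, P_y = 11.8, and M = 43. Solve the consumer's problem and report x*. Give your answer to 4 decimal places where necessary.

x* = 17.7

Set MRS = P_x/P_y: (3/x)/1 = P_x/P_y.
So x*(P_x,P_y) = 3·P_y/P_x, independent of income; and y* = (M − 3·P_y)/P_y.
At the given prices: x* = 3·11.8/2 = 17.7.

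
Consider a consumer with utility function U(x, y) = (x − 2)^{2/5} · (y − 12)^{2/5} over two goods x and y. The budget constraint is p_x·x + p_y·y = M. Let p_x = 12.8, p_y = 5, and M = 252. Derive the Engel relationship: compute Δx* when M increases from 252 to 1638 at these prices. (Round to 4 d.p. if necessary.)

MRS = (y−12)/(x−2). Tangency with p_x/p_y gives y−12 = (p_x/p_y)·(x−2).
After buying the subsistence bundle (2, 12), a share 0.5 of the remaining income goes to x: x* = 2 + 0.5·(M − 2p_x − 12p_y)/p_x.
Discretionary income = 252 − 2·12.8 − 12·5 = 166.4; x* = 2 + 0.5·166.4/12.8 = 8.5.
At M' = 1638: x* = 62.6406. Change: 62.6406 − 8.5 = 54.1406.

Δx* = 54.1406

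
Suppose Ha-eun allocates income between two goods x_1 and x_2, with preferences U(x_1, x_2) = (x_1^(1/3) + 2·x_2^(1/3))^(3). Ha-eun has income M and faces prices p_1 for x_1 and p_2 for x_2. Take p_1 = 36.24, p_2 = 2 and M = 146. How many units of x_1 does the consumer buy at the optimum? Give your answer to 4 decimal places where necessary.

MU_x_1 ∝ x_1^(-2/3), MU_x_2 ∝ 2·x_2^(-2/3), so MRS = (1/2)·(x_2/x_1)^(2/3) = p_1/p_2.
Hence x_2/x_1 = (2·p_1/p_2)^(1/(2/3)), i.e. raised to the 1.5 power.
Substitute x_2 = (x_2/x_1)·x_1 into the budget: x_1* = M/(p_1 + p_2·(x_2/x_1)).
Numerically x_2/x_1 = 218.163596, so x_1* = 146/(36.24 + 2·218.163596) = 0.309.

x_1* = 0.309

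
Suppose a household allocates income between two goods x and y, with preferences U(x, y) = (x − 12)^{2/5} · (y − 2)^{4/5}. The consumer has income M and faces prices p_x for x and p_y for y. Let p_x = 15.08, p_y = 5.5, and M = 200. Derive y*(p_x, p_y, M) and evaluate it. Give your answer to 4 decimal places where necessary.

Let x' = x−12, y' = y−2. MRS = (1/2)·y'/x' = p_x/p_y.
Substituting into the budget: x* = 12 + 1/3·(M − 12·p_x − 2·p_y)/p_x, and y* = 2 + 2/3·(…)/p_y.
Discretionary income = 200 − 12·15.08 − 2·5.5 = 8.04; y* = 2 + 2/3·8.04/5.5 = 2.9745.

y* = 2.9745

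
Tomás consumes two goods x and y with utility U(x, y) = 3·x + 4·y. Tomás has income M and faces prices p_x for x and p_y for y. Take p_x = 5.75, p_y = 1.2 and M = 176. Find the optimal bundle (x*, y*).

Perfect substitutes: compare marginal utility per dollar. 3/p_x vs 4/p_y → 0.5217 vs 3.3333.
y gives more utility per dollar, so spend all income on y: y* = M/p_y, x* = 0.
Numerically: x* = 0, y* = 146.6667.

x* = 0, y* = 146.6667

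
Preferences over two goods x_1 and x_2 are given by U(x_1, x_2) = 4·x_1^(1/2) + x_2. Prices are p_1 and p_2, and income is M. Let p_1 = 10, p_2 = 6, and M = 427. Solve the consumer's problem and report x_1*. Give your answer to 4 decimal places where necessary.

Utility is quasi-linear in x_2; the FOC for x_1 is 2/√x_1 = p_1/p_2.
Thus x_1* = (2·p_2/p_1)² — independent of M — with the rest of income spent on x_2.
Plugging in: x_1* = (2·6/10)² = 1.44.

x_1* = 1.44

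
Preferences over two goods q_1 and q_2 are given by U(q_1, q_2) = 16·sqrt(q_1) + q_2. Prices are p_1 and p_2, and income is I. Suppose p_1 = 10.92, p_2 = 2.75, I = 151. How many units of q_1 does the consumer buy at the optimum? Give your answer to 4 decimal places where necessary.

Utility is quasi-linear in q_2; the FOC for q_1 is 8/√q_1 = p_1/p_2.
Solve: √q_1 = 8·p_2/p_1, so q_1*(p_1,p_2) = (8·p_2/p_1)², and q_2* = (I − p_1·q_1*)/p_2.
Plugging in: q_1* = (8·2.75/10.92)² = 4.0588.

q_1* = 4.0588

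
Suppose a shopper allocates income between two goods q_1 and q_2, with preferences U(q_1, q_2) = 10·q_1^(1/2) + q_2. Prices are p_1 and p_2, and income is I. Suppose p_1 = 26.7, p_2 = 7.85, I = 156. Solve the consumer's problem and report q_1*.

q_1* = 2.161

MU_q_1 = 5/√q_1, MU_q_2 = 1. Tangency: 5/√q_1 = p_1/p_2.
Thus q_1* = (5·p_2/p_1)² — independent of I — with the rest of income spent on q_2.
Plugging in: q_1* = (5·7.85/26.7)² = 2.161.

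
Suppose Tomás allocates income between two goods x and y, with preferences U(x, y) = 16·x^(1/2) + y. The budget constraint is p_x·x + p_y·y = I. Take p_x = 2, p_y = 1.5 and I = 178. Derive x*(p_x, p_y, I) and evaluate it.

Thus x* = (8·p_y/p_x)² — independent of I — with the rest of income spent on y.
Plugging in: x* = (8·1.5/2)² = 36.

x* = 36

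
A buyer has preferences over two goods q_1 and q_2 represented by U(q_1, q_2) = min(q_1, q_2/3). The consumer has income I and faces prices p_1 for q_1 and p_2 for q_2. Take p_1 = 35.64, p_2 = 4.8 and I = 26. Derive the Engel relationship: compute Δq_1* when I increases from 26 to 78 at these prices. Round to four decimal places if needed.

With perfect complements, no substitution: consume in ratio q_1:q_2 = 1:3.
Budget: p_1·q_1 + p_2·3·q_1 = I, so (p_1 + 3·p_2)·q_1 = I.
Demand: q_1*(p_1,p_2,I) = I/(p_1 + 3·p_2), q_2* = 3·I/(p_1 + 3·p_2).
Here 35.64 + 3·4.8 = 50.04, giving q_1* = 0.5196.
At I' = 78: q_1* = 1.5588. Change: 1.5588 − 0.5196 = 1.0392.

Δq_1* = 1.0392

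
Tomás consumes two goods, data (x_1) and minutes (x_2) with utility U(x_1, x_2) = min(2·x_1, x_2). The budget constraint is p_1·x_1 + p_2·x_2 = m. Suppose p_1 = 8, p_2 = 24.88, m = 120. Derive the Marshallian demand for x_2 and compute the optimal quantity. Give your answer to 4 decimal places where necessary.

With perfect complements, no substitution: consume in ratio x_1:x_2 = 1:2.
Budget: p_1·x_1 + p_2·2·x_1 = m, so (p_1 + 2·p_2)·x_1 = m.
Demand: x_1*(p_1,p_2,m) = m/(p_1 + 2·p_2), x_2* = 2·m/(p_1 + 2·p_2).
Here 8 + 2·24.88 = 57.76, giving x_2* = 4.1551.

x_2* = 4.1551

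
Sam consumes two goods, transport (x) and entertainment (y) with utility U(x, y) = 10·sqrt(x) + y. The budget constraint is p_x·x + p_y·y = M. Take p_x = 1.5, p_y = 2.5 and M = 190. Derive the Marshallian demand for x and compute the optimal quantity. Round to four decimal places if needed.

MU_x = 5/√x, MU_y = 1. Tangency: 5/√x = p_x/p_y.
Solve: √x = 5·p_y/p_x, so x*(p_x,p_y) = (5·p_y/p_x)², and y* = (M − p_x·x*)/p_y.
Plugging in: x* = (5·2.5/1.5)² = 69.4444.

x* = 69.4444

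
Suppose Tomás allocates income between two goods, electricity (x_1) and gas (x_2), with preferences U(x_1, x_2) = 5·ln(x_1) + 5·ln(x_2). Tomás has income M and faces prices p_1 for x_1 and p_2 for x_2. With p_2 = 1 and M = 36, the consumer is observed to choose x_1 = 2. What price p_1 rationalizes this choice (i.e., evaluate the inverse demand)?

Tangency: MRS = x_2/x_1 = p_1/p_2.
Rearranging, p_2·x_2 = p_1·x_1. Substituting into the budget gives p_1·x_1·(1 + 1) = M.
Demand: x_1*(p_1,p_2,M) = 0.5·M/p_1 and x_2* = 0.5·M/p_2.
Set x_1* = 2 in the demand function and solve for p_1: p_1 = 9.

p_1 = 9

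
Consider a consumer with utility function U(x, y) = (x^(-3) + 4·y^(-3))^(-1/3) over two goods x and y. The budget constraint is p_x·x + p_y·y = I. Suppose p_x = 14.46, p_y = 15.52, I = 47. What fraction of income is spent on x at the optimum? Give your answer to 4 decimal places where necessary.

From the CES first-order condition, (1/4)·(y/x)^(4) = p_x/p_y.
Hence y/x = (4·p_x/p_y)^(1/(4)), i.e. raised to the 0.25 power.
Substitute y = (y/x)·x into the budget: x* = I/(p_x + p_y·(y/x)).
Numerically y/x = 1.389422, so x* = 47/(14.46 + 15.52·1.389422) = 1.3047 and y* = 1.389422·1.3047 = 1.8128.
Expenditure on x: 14.46·1.3047 = 18.8658; share = 0.4014.

share on x = 0.4014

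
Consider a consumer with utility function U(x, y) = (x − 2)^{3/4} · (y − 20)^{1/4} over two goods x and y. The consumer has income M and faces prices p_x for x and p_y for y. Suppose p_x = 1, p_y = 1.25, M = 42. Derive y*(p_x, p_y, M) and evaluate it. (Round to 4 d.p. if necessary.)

This is Cobb-Douglas in (x−2, y−20): tangency gives 0.75·p_y·(y−20) = 0.25·p_x·(x−2).
After buying the subsistence bundle (2, 20), a share 0.75 of the remaining income goes to x: x* = 2 + 0.75·(M − 2p_x − 20p_y)/p_x.
Discretionary income = 42 − 2·1 − 20·1.25 = 15; y* = 20 + 0.25·15/1.25 = 23.

y* = 23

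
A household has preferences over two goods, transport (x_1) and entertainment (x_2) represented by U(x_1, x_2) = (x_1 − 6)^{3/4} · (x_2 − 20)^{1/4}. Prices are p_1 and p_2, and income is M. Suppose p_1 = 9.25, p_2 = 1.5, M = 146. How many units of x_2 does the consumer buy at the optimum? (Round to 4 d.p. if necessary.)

This is Cobb-Douglas in (x_1−6, x_2−20): tangency gives 0.75·p_2·(x_2−20) = 0.25·p_1·(x_1−6).
After buying the subsistence bundle (6, 20), a share 0.75 of the remaining income goes to x_1: x_1* = 6 + 0.75·(M − 6p_1 − 20p_2)/p_1.
Discretionary income = 146 − 6·9.25 − 20·1.5 = 60.5; x_2* = 20 + 0.25·60.5/1.5 = 30.0833.

x_2* = 30.0833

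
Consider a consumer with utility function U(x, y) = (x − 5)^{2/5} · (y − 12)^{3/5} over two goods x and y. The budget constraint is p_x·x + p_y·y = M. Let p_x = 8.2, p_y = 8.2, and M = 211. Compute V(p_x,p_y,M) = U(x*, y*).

V = 4.4547

Let x' = x−5, y' = y−12. MRS = (2/3)·y'/x' = p_x/p_y.
Substituting into the budget: x* = 5 + 0.4·(M − 5·p_x − 12·p_y)/p_x, and y* = 12 + 0.6·(…)/p_y.
Discretionary income = 211 − 5·8.2 − 12·8.2 = 71.6; x* = 5 + 0.4·71.6/8.2 = 8.4927; y* = 12 + 0.6·71.6/8.2 = 17.239.
Utility at the optimum: U(8.4927, 17.239) = 4.4547.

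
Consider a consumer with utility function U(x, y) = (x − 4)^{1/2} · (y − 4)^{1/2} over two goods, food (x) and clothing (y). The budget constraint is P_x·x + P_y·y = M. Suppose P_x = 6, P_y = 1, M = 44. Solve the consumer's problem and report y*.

Let x' = x−4, y' = y−4. MRS = y'/x' = P_x/P_y.
Substituting into the budget: x* = 4 + 0.5·(M − 4·P_x − 4·P_y)/P_x, and y* = 4 + 0.5·(…)/P_y.
Discretionary income = 44 − 4·6 − 4·1 = 16; y* = 4 + 0.5·16/1 = 12.

y* = 12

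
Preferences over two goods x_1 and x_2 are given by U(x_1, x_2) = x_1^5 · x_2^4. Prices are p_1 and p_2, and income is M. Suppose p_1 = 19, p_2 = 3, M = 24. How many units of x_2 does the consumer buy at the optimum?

The MRS is (5/4)·x_2/x_1. Set MRS = p_1/p_2.
Rearranging, p_2·x_2 = (4/5)·p_1·x_1. Substituting into the budget gives p_1·x_1·(1 + (4/5)) = M.
Demand: x_1*(p_1,p_2,M) = 5/9·M/p_1 and x_2* = 4/9·M/p_2.
At p_1=19, p_2=3, M=24: x_2* = 4/9·24/3 = 3.5556.

x_2* = 3.5556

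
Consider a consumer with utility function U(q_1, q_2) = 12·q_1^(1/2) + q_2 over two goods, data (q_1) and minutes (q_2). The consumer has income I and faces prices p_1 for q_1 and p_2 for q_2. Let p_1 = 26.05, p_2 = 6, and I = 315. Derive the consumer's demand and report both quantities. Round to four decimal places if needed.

Utility is quasi-linear in q_2; the FOC for q_1 is 6/√q_1 = p_1/p_2.
Solve: √q_1 = 6·p_2/p_1, so q_1*(p_1,p_2) = (6·p_2/p_1)², and q_2* = (I − p_1·q_1*)/p_2.
Plugging in: q_1* = (6·6/26.05)² = 1.9098, q_2* = 44.2083.

q_1* = 1.9098, q_2* = 44.2083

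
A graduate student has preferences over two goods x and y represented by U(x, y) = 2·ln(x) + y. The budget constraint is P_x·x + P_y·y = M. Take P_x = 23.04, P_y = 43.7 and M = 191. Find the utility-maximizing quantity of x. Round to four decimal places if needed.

x* = 3.7934

Set MRS = P_x/P_y: (2/x)/1 = P_x/P_y.
So x*(P_x,P_y) = 2·P_y/P_x, independent of income; and y* = (M − 2·P_y)/P_y.
At the given prices: x* = 2·43.7/23.04 = 3.7934.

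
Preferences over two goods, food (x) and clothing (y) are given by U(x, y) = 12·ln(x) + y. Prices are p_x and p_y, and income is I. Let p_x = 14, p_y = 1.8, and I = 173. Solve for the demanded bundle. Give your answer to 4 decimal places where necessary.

x* = 1.5429, y* = 84.1111

Set MRS = p_x/p_y: (12/x)/1 = p_x/p_y.
So x*(p_x,p_y) = 12·p_y/p_x, independent of income; and y* = (I − 12·p_y)/p_y.
At the given prices: x* = 12·1.8/14 = 1.5429, and y* = 84.1111.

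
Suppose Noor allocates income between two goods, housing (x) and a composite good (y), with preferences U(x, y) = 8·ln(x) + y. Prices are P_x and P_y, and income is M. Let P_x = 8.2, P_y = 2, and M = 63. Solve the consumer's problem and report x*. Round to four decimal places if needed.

x* = 1.9512

MU_x = 8/x, MU_y = 1. Tangency: 8/x = P_x/P_y.
So x*(P_x,P_y) = 8·P_y/P_x, independent of income; and y* = (M − 8·P_y)/P_y.
At the given prices: x* = 8·2/8.2 = 1.9512.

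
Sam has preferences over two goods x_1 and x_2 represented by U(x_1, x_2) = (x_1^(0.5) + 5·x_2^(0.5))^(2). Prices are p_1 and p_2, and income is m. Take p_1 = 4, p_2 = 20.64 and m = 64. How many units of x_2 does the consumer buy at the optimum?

MU_x_1 ∝ x_1^(-0.5), MU_x_2 ∝ 5·x_2^(-0.5), so MRS = (1/5)·(x_2/x_1)^(0.5) = p_1/p_2.
Solve for the ratio: x_2/x_1 = [5·p_1/p_2]^(2).
Substitute x_2 = (x_2/x_1)·x_1 into the budget: x_1* = m/(p_1 + p_2·(x_2/x_1)).
Numerically x_2/x_1 = 0.938946, so x_1* = 64/(4 + 20.64·0.938946) = 2.7374 and x_2* = 0.938946·2.7374 = 2.5703.

x_2* = 2.5703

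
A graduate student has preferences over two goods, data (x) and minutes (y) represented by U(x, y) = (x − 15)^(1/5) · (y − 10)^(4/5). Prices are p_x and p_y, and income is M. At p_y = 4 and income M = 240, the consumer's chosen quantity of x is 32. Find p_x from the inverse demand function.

MRS = (1/4)·(y−10)/(x−15). Tangency with p_x/p_y gives y−10 = 4·(p_x/p_y)·(x−15).
Substituting into the budget: x* = 15 + 0.2·(M − 15·p_x − 10·p_y)/p_x, and y* = 10 + 0.8·(…)/p_y.
Set x* = 32 in the demand function and solve for p_x: p_x = 2.

p_x = 2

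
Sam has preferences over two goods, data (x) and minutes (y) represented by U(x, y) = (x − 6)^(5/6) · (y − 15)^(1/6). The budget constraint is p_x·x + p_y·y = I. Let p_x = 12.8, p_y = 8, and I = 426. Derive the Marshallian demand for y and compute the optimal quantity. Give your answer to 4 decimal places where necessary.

y* = 19.775

Substituting into the budget: x* = 6 + 5/6·(I − 6·p_x − 15·p_y)/p_x, and y* = 15 + 1/6·(…)/p_y.
Discretionary income = 426 − 6·12.8 − 15·8 = 229.2; y* = 15 + 1/6·229.2/8 = 19.775.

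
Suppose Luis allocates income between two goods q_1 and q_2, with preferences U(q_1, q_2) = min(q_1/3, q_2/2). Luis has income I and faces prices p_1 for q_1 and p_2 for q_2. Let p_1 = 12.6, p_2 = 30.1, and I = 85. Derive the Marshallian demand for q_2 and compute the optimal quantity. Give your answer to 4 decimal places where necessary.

q_2* = 1.7347

With perfect complements, no substitution: consume in ratio q_1:q_2 = 3:2.
Budget: p_1·q_1 + p_2·(2/3)·q_1 = I, so (3·p_1 + 2·p_2)·q_1 = 3·I.
Demand: q_1*(p_1,p_2,I) = 3·I/(3·p_1 + 2·p_2), q_2* = 2·I/(3·p_1 + 2·p_2).
Here 3·12.6 + 2·30.1 = 98, giving q_2* = 1.7347.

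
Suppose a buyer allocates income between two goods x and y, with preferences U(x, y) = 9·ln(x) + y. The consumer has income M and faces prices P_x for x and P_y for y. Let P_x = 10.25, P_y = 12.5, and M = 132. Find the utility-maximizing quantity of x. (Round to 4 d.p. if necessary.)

At the given prices: x* = 9·12.5/10.25 = 10.9756.

x* = 10.9756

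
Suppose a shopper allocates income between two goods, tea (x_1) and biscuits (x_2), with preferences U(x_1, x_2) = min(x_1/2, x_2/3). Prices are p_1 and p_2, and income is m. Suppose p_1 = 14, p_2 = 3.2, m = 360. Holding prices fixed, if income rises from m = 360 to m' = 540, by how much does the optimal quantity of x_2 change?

With perfect complements, no substitution: consume in ratio x_1:x_2 = 2:3.
Budget: p_1·x_1 + p_2·(3/2)·x_1 = m, so (2·p_1 + 3·p_2)·x_1 = 2·m.
Demand: x_1*(p_1,p_2,m) = 2·m/(2·p_1 + 3·p_2), x_2* = 3·m/(2·p_1 + 3·p_2).
Here 2·14 + 3·3.2 = 37.6, giving x_2* = 28.7234.
At m' = 540: x_2* = 43.0851. Change: 43.0851 − 28.7234 = 14.3617.

Δx_2* = 14.3617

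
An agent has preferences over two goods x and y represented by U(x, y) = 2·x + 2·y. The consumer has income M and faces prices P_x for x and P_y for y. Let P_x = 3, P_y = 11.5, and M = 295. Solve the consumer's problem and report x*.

x* = 98.3333

Perfect substitutes: compare marginal utility per dollar. 2/P_x vs 2/P_y → 0.6667 vs 0.1739.
x gives more utility per dollar, so spend all income on x: x* = M/P_x, y* = 0.
Numerically: x* = 98.3333, y* = 0.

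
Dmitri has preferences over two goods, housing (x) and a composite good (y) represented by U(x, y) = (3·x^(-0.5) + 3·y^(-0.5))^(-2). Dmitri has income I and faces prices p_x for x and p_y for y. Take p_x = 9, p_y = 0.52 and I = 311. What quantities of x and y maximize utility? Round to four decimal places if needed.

x* = 24.9212, y* = 166.7484

MRS = MU_x/MU_y = (y/x)^(1.5). Set equal to p_x/p_y.
Solve for the ratio: y/x = [p_x/p_y]^(2/3).
Substitute y = (y/x)·x into the budget: x* = I/(p_x + p_y·(y/x)).
Numerically y/x = 6.691027, so x* = 311/(9 + 0.52·6.691027) = 24.9212 and y* = 6.691027·24.9212 = 166.7484.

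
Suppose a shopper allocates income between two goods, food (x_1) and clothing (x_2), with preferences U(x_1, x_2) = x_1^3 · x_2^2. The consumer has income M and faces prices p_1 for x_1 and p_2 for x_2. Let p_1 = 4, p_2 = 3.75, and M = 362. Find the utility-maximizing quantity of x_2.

MU_x_1/MU_x_2 = (3·x_2)/(2·x_1); tangency sets this equal to p_1/p_2.
Rearranging, p_2·x_2 = (2/3)·p_1·x_1. Substituting into the budget gives p_1·x_1·(1 + (2/3)) = M.
Demand: x_1*(p_1,p_2,M) = 0.6·M/p_1 and x_2* = 0.4·M/p_2.
At p_1=4, p_2=3.75, M=362: x_2* = 0.4·362/3.75 = 38.6133.

x_2* = 38.6133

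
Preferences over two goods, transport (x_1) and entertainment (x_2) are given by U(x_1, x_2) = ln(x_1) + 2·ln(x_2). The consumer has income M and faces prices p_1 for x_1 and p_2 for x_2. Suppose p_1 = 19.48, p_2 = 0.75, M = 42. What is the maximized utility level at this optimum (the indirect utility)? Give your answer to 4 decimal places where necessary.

MU_x_1/MU_x_2 = (x_2)/(2·x_1); tangency sets this equal to p_1/p_2.
Rearranging, p_2·x_2 = 2·p_1·x_1. Substituting into the budget gives p_1·x_1·(1 + 2) = M.
Demand: x_1*(p_1,p_2,M) = 1/3·M/p_1 and x_2* = 2/3·M/p_2.
At p_1=19.48, p_2=0.75, M=42: x_1* = 1/3·42/19.48 = 0.7187, x_2* = 37.3333.
Utility at the optimum: U(0.7187, 37.3333) = 6.9094.

V = 6.9094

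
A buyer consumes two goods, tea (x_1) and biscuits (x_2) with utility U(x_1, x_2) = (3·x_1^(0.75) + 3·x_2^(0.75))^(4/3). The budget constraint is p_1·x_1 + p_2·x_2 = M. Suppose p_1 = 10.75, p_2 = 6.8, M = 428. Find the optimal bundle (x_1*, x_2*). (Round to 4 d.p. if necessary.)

x_1* = 8.0417, x_2* = 50.2282

From the CES first-order condition, (x_2/x_1)^(0.25) = p_1/p_2.
Hence x_2/x_1 = (p_1/p_2)^(1/(0.25)), i.e. raised to the 4 power.
Substitute x_2 = (x_2/x_1)·x_1 into the budget: x_1* = M/(p_1 + p_2·(x_2/x_1)).
Numerically x_2/x_1 = 6.245946, so x_1* = 428/(10.75 + 6.8·6.245946) = 8.0417 and x_2* = 6.245946·8.0417 = 50.2282.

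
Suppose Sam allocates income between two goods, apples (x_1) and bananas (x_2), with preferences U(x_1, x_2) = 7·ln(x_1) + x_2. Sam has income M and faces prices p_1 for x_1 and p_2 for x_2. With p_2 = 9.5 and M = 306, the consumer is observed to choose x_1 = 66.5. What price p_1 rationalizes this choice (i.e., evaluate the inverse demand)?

p_1 = 1

MU_x_1 = 7/x_1, MU_x_2 = 1. Tangency: 7/x_1 = p_1/p_2.
So x_1*(p_1,p_2) = 7·p_2/p_1, independent of income; and x_2* = (M − 7·p_2)/p_2.
Set x_1* = 66.5 in the demand function and solve for p_1: p_1 = 1.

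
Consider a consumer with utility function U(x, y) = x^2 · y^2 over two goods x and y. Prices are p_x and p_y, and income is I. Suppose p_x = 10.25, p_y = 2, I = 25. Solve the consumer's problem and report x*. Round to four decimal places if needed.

The MRS is y/x. Set MRS = p_x/p_y.
Rearranging, p_y·y = p_x·x. Substituting into the budget gives p_x·x·(1 + 1) = I.
Demand: x*(p_x,p_y,I) = 0.5·I/p_x and y* = 0.5·I/p_y.
At p_x=10.25, p_y=2, I=25: x* = 0.5·25/10.25 = 1.2195.

x* = 1.2195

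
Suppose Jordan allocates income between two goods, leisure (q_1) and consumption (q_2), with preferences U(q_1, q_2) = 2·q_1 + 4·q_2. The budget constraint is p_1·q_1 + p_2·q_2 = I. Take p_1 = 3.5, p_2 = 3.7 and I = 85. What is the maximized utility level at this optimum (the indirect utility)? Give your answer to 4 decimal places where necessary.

Linear utility — the consumer picks whichever good has higher MU/price: 2/3.5 = 0.5714 vs 4/3.7 = 1.0811.
q_2 gives more utility per dollar, so spend all income on q_2: q_2* = I/p_2, q_1* = 0.
Numerically: q_1* = 0, q_2* = 22.973.
Utility at the optimum: U(0, 22.973) = 91.8919.

V = 91.8919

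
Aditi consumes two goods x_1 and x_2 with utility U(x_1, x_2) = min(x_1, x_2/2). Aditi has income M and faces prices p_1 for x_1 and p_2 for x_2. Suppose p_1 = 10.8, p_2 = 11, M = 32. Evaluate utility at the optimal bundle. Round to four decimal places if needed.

With perfect complements, no substitution: consume in ratio x_1:x_2 = 1:2.
Budget: p_1·x_1 + p_2·2·x_1 = M, so (p_1 + 2·p_2)·x_1 = M.
Demand: x_1*(p_1,p_2,M) = M/(p_1 + 2·p_2), x_2* = 2·M/(p_1 + 2·p_2).
Here 10.8 + 2·11 = 32.8, giving x_1* = 0.9756 and x_2* = 1.9512.
Utility at the optimum: U(0.9756, 1.9512) = 0.9756.

V = 0.9756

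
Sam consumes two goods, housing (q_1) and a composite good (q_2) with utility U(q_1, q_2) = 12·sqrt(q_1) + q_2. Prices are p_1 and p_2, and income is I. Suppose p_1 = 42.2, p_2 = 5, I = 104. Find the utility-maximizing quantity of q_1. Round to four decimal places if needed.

MU_q_1 = 6/√q_1, MU_q_2 = 1. Tangency: 6/√q_1 = p_1/p_2.
Thus q_1* = (6·p_2/p_1)² — independent of I — with the rest of income spent on q_2.
Plugging in: q_1* = (6·5/42.2)² = 0.5054.

q_1* = 0.5054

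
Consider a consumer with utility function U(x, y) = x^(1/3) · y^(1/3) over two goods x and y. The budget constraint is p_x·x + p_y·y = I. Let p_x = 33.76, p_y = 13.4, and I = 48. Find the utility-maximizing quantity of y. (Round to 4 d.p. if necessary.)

y* = 1.791

The MRS is y/x. Set MRS = p_x/p_y.
Rearranging, p_y·y = p_x·x. Substituting into the budget gives p_x·x·(1 + 1) = I.
Demand: x*(p_x,p_y,I) = 0.5·I/p_x and y* = 0.5·I/p_y.
At p_x=33.76, p_y=13.4, I=48: y* = 0.5·48/13.4 = 1.791.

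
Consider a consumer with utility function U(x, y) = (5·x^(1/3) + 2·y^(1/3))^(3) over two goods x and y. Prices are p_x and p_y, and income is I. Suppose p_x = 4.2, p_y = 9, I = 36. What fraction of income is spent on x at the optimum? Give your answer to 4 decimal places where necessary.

share on x = 0.8526

MU_x ∝ 5·x^(-2/3), MU_y ∝ 2·y^(-2/3), so MRS = (5/2)·(y/x)^(2/3) = p_x/p_y.
Solve for the ratio: y/x = [(2/5)·p_x/p_y]^(1.5).
With the ratio pinned down, the budget gives x* = I/(p_x + p_y·(y/x)) and y* = (y/x)·x*.
Numerically y/x = 0.080649, so x* = 36/(4.2 + 9·0.080649) = 7.3084 and y* = 0.080649·7.3084 = 0.5894.
Expenditure on x: 4.2·7.3084 = 30.6953; share = 0.8526.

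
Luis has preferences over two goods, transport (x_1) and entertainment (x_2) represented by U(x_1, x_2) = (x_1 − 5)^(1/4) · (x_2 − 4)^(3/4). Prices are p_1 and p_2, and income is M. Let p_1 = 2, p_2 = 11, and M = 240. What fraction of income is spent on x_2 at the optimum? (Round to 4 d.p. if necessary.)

share on x_2 = 0.7646

MRS = (1/3)·(x_2−4)/(x_1−5). Tangency with p_1/p_2 gives x_2−4 = 3·(p_1/p_2)·(x_1−5).
Substituting into the budget: x_1* = 5 + 0.25·(M − 5·p_1 − 4·p_2)/p_1, and x_2* = 4 + 0.75·(…)/p_2.
Discretionary income = 240 − 5·2 − 4·11 = 186; x_1* = 5 + 0.25·186/2 = 28.25; x_2* = 4 + 0.75·186/11 = 16.6818.
Expenditure on x_2: 11·16.6818 = 183.5; share = 0.7646.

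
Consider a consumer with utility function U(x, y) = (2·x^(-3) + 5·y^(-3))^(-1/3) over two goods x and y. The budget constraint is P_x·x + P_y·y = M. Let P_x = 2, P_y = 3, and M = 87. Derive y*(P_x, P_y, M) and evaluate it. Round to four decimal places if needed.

From the CES first-order condition, (2/5)·(y/x)^(4) = P_x/P_y.
Hence y/x = ((5/2)·P_x/P_y)^(1/(4)), i.e. raised to the 0.25 power.
Substitute y = (y/x)·x into the budget: x* = M/(P_x + P_y·(y/x)).
Numerically y/x = 1.136219, so x* = 87/(2 + 3·1.136219) = 16.0853 and y* = 1.136219·16.0853 = 18.2765.

y* = 18.2765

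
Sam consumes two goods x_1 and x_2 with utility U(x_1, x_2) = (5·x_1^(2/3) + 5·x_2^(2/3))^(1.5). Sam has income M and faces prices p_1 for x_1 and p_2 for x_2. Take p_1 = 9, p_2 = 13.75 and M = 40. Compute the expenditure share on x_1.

share on x_1 = 0.7001

Substitute x_2 = (x_2/x_1)·x_1 into the budget: x_1* = M/(p_1 + p_2·(x_2/x_1)).
Numerically x_2/x_1 = 0.280427, so x_1* = 40/(9 + 13.75·0.280427) = 3.1114 and x_2* = 0.280427·3.1114 = 0.8725.
Expenditure on x_1: 9·3.1114 = 28.0028; share = 0.7001.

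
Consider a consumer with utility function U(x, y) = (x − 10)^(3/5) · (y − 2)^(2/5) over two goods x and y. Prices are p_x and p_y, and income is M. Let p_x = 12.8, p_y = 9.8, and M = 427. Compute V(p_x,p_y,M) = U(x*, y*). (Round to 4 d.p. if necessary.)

V = 12.3915

MRS = (3/2)·(y−2)/(x−10). Tangency with p_x/p_y gives y−2 = (2/3)·(p_x/p_y)·(x−10).
Substituting into the budget: x* = 10 + 0.6·(M − 10·p_x − 2·p_y)/p_x, and y* = 2 + 0.4·(…)/p_y.
Discretionary income = 427 − 10·12.8 − 2·9.8 = 279.4; x* = 10 + 0.6·279.4/12.8 = 23.0969; y* = 2 + 0.4·279.4/9.8 = 13.4041.
Utility at the optimum: U(23.0969, 13.4041) = 12.3915.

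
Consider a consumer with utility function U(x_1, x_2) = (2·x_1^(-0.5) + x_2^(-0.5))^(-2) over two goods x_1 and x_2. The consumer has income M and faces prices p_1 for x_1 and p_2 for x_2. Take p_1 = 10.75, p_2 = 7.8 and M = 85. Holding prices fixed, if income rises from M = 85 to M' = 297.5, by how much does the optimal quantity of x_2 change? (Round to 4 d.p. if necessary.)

Δx_2* = 9.8475

MRS = MU_x_1/MU_x_2 = 2·(x_2/x_1)^(1.5). Set equal to p_1/p_2.
Hence x_2/x_1 = ((1/2)·p_1/p_2)^(1/(1.5)), i.e. raised to the 2/3 power.
Substitute x_2 = (x_2/x_1)·x_1 into the budget: x_1* = M/(p_1 + p_2·(x_2/x_1)).
Numerically x_2/x_1 = 0.78017, so x_1* = 85/(10.75 + 7.8·0.78017) = 5.0489 and x_2* = 0.78017·5.0489 = 3.939.
At M' = 297.5: x_2* = 13.7865. Change: 13.7865 − 3.939 = 9.8475.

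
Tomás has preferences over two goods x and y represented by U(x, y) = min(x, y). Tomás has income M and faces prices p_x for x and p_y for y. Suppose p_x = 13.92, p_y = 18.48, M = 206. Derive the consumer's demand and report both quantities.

x* = 6.358, y* = 6.358

Leontief preferences: the optimum is at the kink where x/1 = y/1, i.e. y = x.
Budget: p_x·x + p_y·x = M, so (p_x + p_y)·x = M.
Demand: x*(p_x,p_y,M) = M/(p_x + p_y), y* = M/(p_x + p_y).
Here 13.92 + 18.48 = 32.4, giving x* = 6.358 and y* = 6.358.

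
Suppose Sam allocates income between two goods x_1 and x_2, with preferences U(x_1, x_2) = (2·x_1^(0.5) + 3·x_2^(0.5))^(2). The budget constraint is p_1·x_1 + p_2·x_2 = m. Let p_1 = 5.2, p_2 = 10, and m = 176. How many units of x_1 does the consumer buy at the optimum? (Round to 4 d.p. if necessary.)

From the CES first-order condition, (2/3)·(x_2/x_1)^(0.5) = p_1/p_2.
Solve for the ratio: x_2/x_1 = [(3/2)·p_1/p_2]^(2).
Substitute x_2 = (x_2/x_1)·x_1 into the budget: x_1* = m/(p_1 + p_2·(x_2/x_1)).
Numerically x_2/x_1 = 0.6084, so x_1* = 176/(5.2 + 10·0.6084) = 15.5973.

x_1* = 15.5973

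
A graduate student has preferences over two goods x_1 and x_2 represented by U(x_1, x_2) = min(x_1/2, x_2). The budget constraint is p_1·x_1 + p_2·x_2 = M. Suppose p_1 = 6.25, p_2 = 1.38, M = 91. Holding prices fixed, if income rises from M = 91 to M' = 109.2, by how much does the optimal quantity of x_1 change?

Δx_1* = 2.6225

Demand: x_1*(p_1,p_2,M) = 2·M/(2·p_1 + p_2), x_2* = M/(2·p_1 + p_2).
Here 2·6.25 + 1.38 = 13.88, giving x_1* = 13.1124.
At M' = 109.2: x_1* = 15.7349. Change: 15.7349 − 13.1124 = 2.6225.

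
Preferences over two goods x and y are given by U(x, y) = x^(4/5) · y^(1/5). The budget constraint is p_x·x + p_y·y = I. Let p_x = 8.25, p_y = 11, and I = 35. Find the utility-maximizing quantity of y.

y* = 0.6364

Tangency: MRS = 4·y/x = p_x/p_y.
So 0.8·p_y·y = 0.2·p_x·x; combined with the budget, a share 0.8 of income goes to x.
Demand: x*(p_x,p_y,I) = 0.8·I/p_x and y* = 0.2·I/p_y.
At p_x=8.25, p_y=11, I=35: y* = 0.2·35/11 = 0.6364.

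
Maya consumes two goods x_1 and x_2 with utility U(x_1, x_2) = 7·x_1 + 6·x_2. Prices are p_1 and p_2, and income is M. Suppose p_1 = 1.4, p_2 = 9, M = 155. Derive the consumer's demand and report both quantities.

x_1* = 110.7143, x_2* = 0

Perfect substitutes: compare marginal utility per dollar. 7/p_1 vs 6/p_2 → 5 vs 0.6667.
x_1 gives more utility per dollar, so spend all income on x_1: x_1* = M/p_1, x_2* = 0.
Numerically: x_1* = 110.7143, x_2* = 0.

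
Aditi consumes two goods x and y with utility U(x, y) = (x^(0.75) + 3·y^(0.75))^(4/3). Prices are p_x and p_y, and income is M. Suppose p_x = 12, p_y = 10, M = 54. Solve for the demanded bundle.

x* = 0.0319, y* = 5.3617

MU_x ∝ x^(-0.25), MU_y ∝ 3·y^(-0.25), so MRS = (1/3)·(y/x)^(0.25) = p_x/p_y.
Solve for the ratio: y/x = [3·p_x/p_y]^(4).
Substitute y = (y/x)·x into the budget: x* = M/(p_x + p_y·(y/x)).
Numerically y/x = 167.9616, so x* = 54/(12 + 10·167.9616) = 0.0319 and y* = 167.9616·0.0319 = 5.3617.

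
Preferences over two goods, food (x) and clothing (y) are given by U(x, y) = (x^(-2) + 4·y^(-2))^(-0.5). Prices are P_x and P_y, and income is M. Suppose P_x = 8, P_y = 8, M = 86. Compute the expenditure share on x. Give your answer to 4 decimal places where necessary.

share on x = 0.3865

MRS = MU_x/MU_y = (1/4)·(y/x)^(3). Set equal to P_x/P_y.
Hence y/x = (4·P_x/P_y)^(1/(3)), i.e. raised to the 1/3 power.
Substitute y = (y/x)·x into the budget: x* = M/(P_x + P_y·(y/x)).
Numerically y/x = 1.587401, so x* = 86/(8 + 8·1.587401) = 4.1547 and y* = 1.587401·4.1547 = 6.5953.
Expenditure on x: 8·4.1547 = 33.238; share = 0.3865.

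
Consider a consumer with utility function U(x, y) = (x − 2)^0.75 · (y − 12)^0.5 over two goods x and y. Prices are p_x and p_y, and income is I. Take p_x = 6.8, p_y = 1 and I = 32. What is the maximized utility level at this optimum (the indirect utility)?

After buying the subsistence bundle (2, 12), a share 0.6 of the remaining income goes to x: x* = 2 + 0.6·(I − 2p_x − 12p_y)/p_x.
Discretionary income = 32 − 2·6.8 − 12·1 = 6.4; x* = 2 + 0.6·6.4/6.8 = 2.5647; y* = 12 + 0.4·6.4/1 = 14.56.
Utility at the optimum: U(2.5647, 14.56) = 1.0423.

V = 1.0423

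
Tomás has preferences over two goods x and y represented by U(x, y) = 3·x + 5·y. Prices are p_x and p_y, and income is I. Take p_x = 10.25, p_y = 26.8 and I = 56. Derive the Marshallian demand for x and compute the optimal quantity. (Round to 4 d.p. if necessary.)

Linear utility — the consumer picks whichever good has higher MU/price: 3/10.25 = 0.2927 vs 5/26.8 = 0.1866.
x gives more utility per dollar, so spend all income on x: x* = I/p_x, y* = 0.
Numerically: x* = 5.4634, y* = 0.

x* = 5.4634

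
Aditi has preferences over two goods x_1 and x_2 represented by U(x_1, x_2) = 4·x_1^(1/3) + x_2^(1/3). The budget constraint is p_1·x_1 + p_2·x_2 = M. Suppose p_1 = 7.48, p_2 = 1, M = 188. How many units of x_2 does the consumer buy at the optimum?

x_2* = 47.897

Numerically x_2/x_1 = 2.557187, so x_1* = 188/(7.48 + 1·2.557187) = 18.7303 and x_2* = 2.557187·18.7303 = 47.897.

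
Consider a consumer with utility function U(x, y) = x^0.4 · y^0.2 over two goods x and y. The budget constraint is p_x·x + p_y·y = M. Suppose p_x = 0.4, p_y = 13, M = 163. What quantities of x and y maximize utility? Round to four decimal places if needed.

MU_x/MU_y = (0.4·y)/(0.2·x); tangency sets this equal to p_x/p_y.
Rearranging, p_y·y = (1/2)·p_x·x. Substituting into the budget gives p_x·x·(1 + (1/2)) = M.
Demand: x*(p_x,p_y,M) = 2/3·M/p_x and y* = 1/3·M/p_y.
At p_x=0.4, p_y=13, M=163: x* = 2/3·163/0.4 = 271.6667, y* = 4.1795.

x* = 271.6667, y* = 4.1795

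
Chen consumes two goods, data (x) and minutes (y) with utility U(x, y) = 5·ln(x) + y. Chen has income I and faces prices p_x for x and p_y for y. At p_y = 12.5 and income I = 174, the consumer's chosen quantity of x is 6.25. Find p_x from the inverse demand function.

p_x = 10

Set MRS = p_x/p_y: (5/x)/1 = p_x/p_y.
So x*(p_x,p_y) = 5·p_y/p_x, independent of income; and y* = (I − 5·p_y)/p_y.
Set x* = 6.25 in the demand function and solve for p_x: p_x = 10.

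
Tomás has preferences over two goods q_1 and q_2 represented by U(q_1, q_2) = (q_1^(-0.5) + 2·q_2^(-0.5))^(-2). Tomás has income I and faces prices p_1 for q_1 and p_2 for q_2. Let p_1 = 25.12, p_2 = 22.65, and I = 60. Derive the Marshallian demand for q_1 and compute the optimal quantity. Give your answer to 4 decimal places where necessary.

MRS = MU_q_1/MU_q_2 = (1/2)·(q_2/q_1)^(1.5). Set equal to p_1/p_2.
Solve for the ratio: q_2/q_1 = [2·p_1/p_2]^(2/3).
Substitute q_2 = (q_2/q_1)·q_1 into the budget: q_1* = I/(p_1 + p_2·(q_2/q_1)).
Numerically q_2/q_1 = 1.700804, so q_1* = 60/(25.12 + 22.65·1.700804) = 0.9428.

q_1* = 0.9428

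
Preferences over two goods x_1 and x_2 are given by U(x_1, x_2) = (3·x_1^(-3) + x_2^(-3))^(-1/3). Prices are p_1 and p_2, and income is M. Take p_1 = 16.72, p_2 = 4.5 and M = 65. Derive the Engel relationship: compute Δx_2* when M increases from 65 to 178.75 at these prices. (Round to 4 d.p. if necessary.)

Δx_2* = 5.5899

MRS = MU_x_1/MU_x_2 = 3·(x_2/x_1)^(4). Set equal to p_1/p_2.
Hence x_2/x_1 = ((1/3)·p_1/p_2)^(1/(4)), i.e. raised to the 0.25 power.
With the ratio pinned down, the budget gives x_1* = M/(p_1 + p_2·(x_2/x_1)) and x_2* = (x_2/x_1)·x_1*.
Numerically x_2/x_1 = 1.054935, so x_1* = 65/(16.72 + 4.5·1.054935) = 3.0279 and x_2* = 1.054935·3.0279 = 3.1942.
At M' = 178.75: x_2* = 8.7841. Change: 8.7841 − 3.1942 = 5.5899.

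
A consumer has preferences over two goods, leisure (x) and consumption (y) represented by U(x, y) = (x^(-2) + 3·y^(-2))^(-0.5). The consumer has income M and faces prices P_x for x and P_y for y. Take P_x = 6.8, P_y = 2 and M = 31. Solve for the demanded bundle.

x* = 2.7834, y* = 6.0364

With the ratio pinned down, the budget gives x* = M/(P_x + P_y·(y/x)) and y* = (y/x)·x*.
Numerically y/x = 2.168703, so x* = 31/(6.8 + 2·2.168703) = 2.7834 and y* = 2.168703·2.7834 = 6.0364.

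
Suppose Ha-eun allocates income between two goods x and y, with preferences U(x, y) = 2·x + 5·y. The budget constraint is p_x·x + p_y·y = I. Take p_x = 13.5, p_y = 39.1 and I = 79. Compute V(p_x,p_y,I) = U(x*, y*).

V = 11.7037

Linear utility — the consumer picks whichever good has higher MU/price: 2/13.5 = 0.1481 vs 5/39.1 = 0.1279.
x gives more utility per dollar, so spend all income on x: x* = I/p_x, y* = 0.
Numerically: x* = 5.8519, y* = 0.
Utility at the optimum: U(5.8519, 0) = 11.7037.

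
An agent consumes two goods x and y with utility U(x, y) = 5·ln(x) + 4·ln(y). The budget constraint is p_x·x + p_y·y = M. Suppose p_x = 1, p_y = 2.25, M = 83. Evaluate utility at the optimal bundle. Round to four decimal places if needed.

Tangency: MRS = (5/4)·y/x = p_x/p_y.
Rearranging, p_y·y = (4/5)·p_x·x. Substituting into the budget gives p_x·x·(1 + (4/5)) = M.
Demand: x*(p_x,p_y,M) = 5/9·M/p_x and y* = 4/9·M/p_y.
At p_x=1, p_y=2.25, M=83: x* = 5/9·83/1 = 46.1111, y* = 16.3951.
Utility at the optimum: U(46.1111, 16.3951) = 30.3432.

V = 30.3432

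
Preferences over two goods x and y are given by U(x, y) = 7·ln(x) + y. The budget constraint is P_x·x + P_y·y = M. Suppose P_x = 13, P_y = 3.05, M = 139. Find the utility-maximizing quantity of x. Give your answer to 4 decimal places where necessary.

MU_x = 7/x, MU_y = 1. Tangency: 7/x = P_x/P_y.
So x*(P_x,P_y) = 7·P_y/P_x, independent of income; and y* = (M − 7·P_y)/P_y.
At the given prices: x* = 7·3.05/13 = 1.6423.

x* = 1.6423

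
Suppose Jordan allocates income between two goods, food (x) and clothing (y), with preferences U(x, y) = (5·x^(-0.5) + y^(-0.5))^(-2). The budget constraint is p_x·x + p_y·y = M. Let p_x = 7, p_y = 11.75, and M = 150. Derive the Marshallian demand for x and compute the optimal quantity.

x* = 15.236

MRS = MU_x/MU_y = 5·(y/x)^(1.5). Set equal to p_x/p_y.
Solve for the ratio: y/x = [(1/5)·p_x/p_y]^(2/3).
Substitute y = (y/x)·x into the budget: x* = M/(p_x + p_y·(y/x)).
Numerically y/x = 0.242136, so x* = 150/(7 + 11.75·0.242136) = 15.236.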